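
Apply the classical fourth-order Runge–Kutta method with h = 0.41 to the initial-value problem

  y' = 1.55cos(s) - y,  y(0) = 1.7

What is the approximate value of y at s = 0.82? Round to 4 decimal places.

1.5027

RK4: k1 = f(s_n, y_n); k2 = f(s_n + h/2, y_n + (h/2)·k1); k3 = f(s_n + h/2, y_n + (h/2)·k2); k4 = f(s_n + h, y_n + h·k3); y_{n+1} = y_n + (h/6)·(k1 + 2k2 + 2k3 + k4).
s=0.000000, y=1.700000:
  k1 = f(0.000000, 1.700000) = -0.150000
  k2 = f(0.205000, 1.669250) = -0.151705
  k3 = f(0.205000, 1.668900) = -0.151356
  k4 = f(0.410000, 1.637944) = -0.216407
  y ← 1.700000 + (0.41/6)·(k1 + 2k2 + 2k3 + k4) = 1.633544
s=0.410000, y=1.633544:
  k1 = f(0.410000, 1.633544) = -0.212007
  k2 = f(0.615000, 1.590082) = -0.324084
  k3 = f(0.615000, 1.567107) = -0.301108
  k4 = f(0.820000, 1.510090) = -0.452647
  y ← 1.633544 + (0.41/6)·(k1 + 2k2 + 2k3 + k4) = 1.502683
y(0.82) ≈ 1.5027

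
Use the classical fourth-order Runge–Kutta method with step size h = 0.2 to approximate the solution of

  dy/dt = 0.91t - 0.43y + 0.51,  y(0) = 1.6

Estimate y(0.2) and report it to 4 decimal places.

1.5836

RK4: k1 = f(t_n, y_n); k2 = f(t_n + h/2, y_n + (h/2)·k1); k3 = f(t_n + h/2, y_n + (h/2)·k2); k4 = f(t_n + h, y_n + h·k3); y_{n+1} = y_n + (h/6)·(k1 + 2k2 + 2k3 + k4).
t=0.000000, y=1.600000:
  k1 = f(0.000000, 1.600000) = -0.178000
  k2 = f(0.100000, 1.582200) = -0.079346
  k3 = f(0.100000, 1.592065) = -0.083588
  k4 = f(0.200000, 1.583282) = 0.011189
  y ← 1.600000 + (0.2/6)·(k1 + 2k2 + 2k3 + k4) = 1.583577
y(0.2) ≈ 1.5836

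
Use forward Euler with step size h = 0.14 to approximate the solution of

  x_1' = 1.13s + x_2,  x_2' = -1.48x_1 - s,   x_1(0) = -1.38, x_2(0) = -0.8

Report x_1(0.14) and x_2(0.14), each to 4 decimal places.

Euler on (x_1,x_2): x_1_{n+1} = x_1_n + h·x_1', x_2_{n+1} = x_2_n + h·x_2'.
0.000000: (-1.380000, -0.800000); f=(-0.800000, 2.042400) → (-1.492000, -0.514064)
(x_1(0.14), x_2(0.14)) ≈ (-1.4920, -0.5141)

-1.4920, -0.5141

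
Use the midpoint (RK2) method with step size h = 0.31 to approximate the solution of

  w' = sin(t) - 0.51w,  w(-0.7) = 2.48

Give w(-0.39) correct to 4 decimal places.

1.9740

Midpoint: k1 = f(t_n, w_n); k2 = f(t_n + h/2, w_n + (h/2)·k1); w_{n+1} = w_n + h·k2.
t=-0.700000, w=2.480000:
  k1 = f(-0.700000, 2.480000) = -1.909018
  k2 = f(-0.545000, 2.184102) = -1.632310
  w ← 2.480000 + 0.31·(-1.632310) = 1.973984
w(-0.39) ≈ 1.9740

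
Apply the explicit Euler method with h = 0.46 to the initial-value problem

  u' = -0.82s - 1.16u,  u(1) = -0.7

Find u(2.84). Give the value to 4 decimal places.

-1.4267

Euler: u_{n+1} = u_n + h·f(s_n, u_n).
s=1.000000, u=-0.700000: f=-0.008000 → u ← -0.700000 + 0.46·(-0.008000) = -0.703680
s=1.460000, u=-0.703680: f=-0.380931 → u ← -0.703680 + 0.46·(-0.380931) = -0.878908
s=1.920000, u=-0.878908: f=-0.554866 → u ← -0.878908 + 0.46·(-0.554866) = -1.134147
s=2.380000, u=-1.134147: f=-0.635990 → u ← -1.134147 + 0.46·(-0.635990) = -1.426702
u(2.84) ≈ -1.4267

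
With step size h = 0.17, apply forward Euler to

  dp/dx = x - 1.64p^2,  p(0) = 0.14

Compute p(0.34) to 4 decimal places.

0.1584

Euler: p_{n+1} = p_n + h·f(x_n, p_n).
x=0.000000, p=0.140000: f=-0.032144 → p ← 0.140000 + 0.17·(-0.032144) = 0.134536
x=0.170000, p=0.134536: f=0.140316 → p ← 0.134536 + 0.17·0.140316 = 0.158389
p(0.34) ≈ 0.1584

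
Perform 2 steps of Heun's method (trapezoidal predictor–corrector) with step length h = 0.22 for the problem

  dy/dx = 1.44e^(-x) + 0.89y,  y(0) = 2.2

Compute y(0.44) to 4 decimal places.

Heun: k1 = f(x_n, y_n); k2 = f(x_n + h, y_n + h·k1); y_{n+1} = y_n + (h/2)·(k1 + k2).
x=0.000000, y=2.200000:
  k1 = f(0.000000, 2.200000) = 3.398000
  k2 = f(0.220000, 2.947560) = 3.778955
  y ← 2.200000 + (0.22/2)·(3.398000 + 3.778955) = 2.989465
x=0.220000, y=2.989465:
  k1 = f(0.220000, 2.989465) = 3.816251
  k2 = f(0.440000, 3.829040) = 4.335258
  y ← 2.989465 + (0.22/2)·(3.816251 + 4.335258) = 3.886131
y(0.44) ≈ 3.8861

3.8861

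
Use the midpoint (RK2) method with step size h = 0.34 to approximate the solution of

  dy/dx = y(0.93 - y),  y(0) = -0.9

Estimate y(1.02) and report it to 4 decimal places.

-37.2565

Midpoint: k1 = f(x_n, y_n); k2 = f(x_n + h/2, y_n + (h/2)·k1); y_{n+1} = y_n + h·k2.
x=0.000000, y=-0.900000:
  k1 = f(0.000000, -0.900000) = -1.647000
  k2 = f(0.170000, -1.179990) = -2.489767
  y ← -0.900000 + 0.34·(-2.489767) = -1.746521
x=0.340000, y=-1.746521:
  k1 = f(0.340000, -1.746521) = -4.674599
  k2 = f(0.510000, -2.541203) = -8.821030
  y ← -1.746521 + 0.34·(-8.821030) = -4.745671
x=0.680000, y=-4.745671:
  k1 = f(0.680000, -4.745671) = -26.934866
  k2 = f(0.850000, -9.324598) = -95.620007
  y ← -4.745671 + 0.34·(-95.620007) = -37.256473
y(1.02) ≈ -37.2565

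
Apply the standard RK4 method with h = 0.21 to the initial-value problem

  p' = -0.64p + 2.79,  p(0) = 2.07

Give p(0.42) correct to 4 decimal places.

2.6096

RK4: k1 = f(x_n, p_n); k2 = f(x_n + h/2, p_n + (h/2)·k1); k3 = f(x_n + h/2, p_n + (h/2)·k2); k4 = f(x_n + h, p_n + h·k3); p_{n+1} = p_n + (h/6)·(k1 + 2k2 + 2k3 + k4).
x=0.000000, p=2.070000:
  k1 = f(0.000000, 2.070000) = 1.465200
  k2 = f(0.105000, 2.223846) = 1.366739
  k3 = f(0.105000, 2.213508) = 1.373355
  k4 = f(0.210000, 2.358405) = 1.280621
  p ← 2.070000 + (0.21/6)·(k1 + 2k2 + 2k3 + k4) = 2.357910
x=0.210000, p=2.357910:
  k1 = f(0.210000, 2.357910) = 1.280937
  k2 = f(0.315000, 2.492409) = 1.194858
  k3 = f(0.315000, 2.483370) = 1.200643
  k4 = f(0.420000, 2.610045) = 1.119571
  p ← 2.357910 + (0.21/6)·(k1 + 2k2 + 2k3 + k4) = 2.609613
p(0.42) ≈ 2.6096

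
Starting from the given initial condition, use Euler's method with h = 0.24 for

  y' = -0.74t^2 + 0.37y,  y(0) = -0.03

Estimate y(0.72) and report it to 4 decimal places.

-0.0908

Euler: y_{n+1} = y_n + h·f(t_n, y_n).
t=0.000000, y=-0.030000: f=-0.011100 → y ← -0.030000 + 0.24·(-0.011100) = -0.032664
t=0.240000, y=-0.032664: f=-0.054710 → y ← -0.032664 + 0.24·(-0.054710) = -0.045794
t=0.480000, y=-0.045794: f=-0.187440 → y ← -0.045794 + 0.24·(-0.187440) = -0.090780
y(0.72) ≈ -0.0908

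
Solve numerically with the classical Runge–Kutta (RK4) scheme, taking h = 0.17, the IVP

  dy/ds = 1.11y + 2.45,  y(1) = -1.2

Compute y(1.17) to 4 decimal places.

-0.9908

RK4: k1 = f(s_n, y_n); k2 = f(s_n + h/2, y_n + (h/2)·k1); k3 = f(s_n + h/2, y_n + (h/2)·k2); k4 = f(s_n + h, y_n + h·k3); y_{n+1} = y_n + (h/6)·(k1 + 2k2 + 2k3 + k4).
s=1.000000, y=-1.200000:
  k1 = f(1.000000, -1.200000) = 1.118000
  k2 = f(1.085000, -1.104970) = 1.223483
  k3 = f(1.085000, -1.096004) = 1.233436
  k4 = f(1.170000, -0.990316) = 1.350749
  y ← -1.200000 + (0.17/6)·(k1 + 2k2 + 2k3 + k4) = -0.990827
y(1.17) ≈ -0.9908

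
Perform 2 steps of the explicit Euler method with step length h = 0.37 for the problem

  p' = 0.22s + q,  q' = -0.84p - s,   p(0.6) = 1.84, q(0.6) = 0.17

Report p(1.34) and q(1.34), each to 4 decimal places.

Euler on (p,q): p_{n+1} = p_n + h·p', q_{n+1} = q_n + h·q'.
0.600000: (1.840000, 0.170000); f=(0.302000, -2.145600) → (1.951740, -0.623872)
0.970000: (1.951740, -0.623872); f=(-0.410472, -2.609462) → (1.799865, -1.589373)
(p(1.34), q(1.34)) ≈ (1.7999, -1.5894)

1.7999, -1.5894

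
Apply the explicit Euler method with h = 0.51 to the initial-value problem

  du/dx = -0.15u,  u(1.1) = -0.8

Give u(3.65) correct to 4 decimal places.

-0.5374

Euler: u_{n+1} = u_n + h·f(x_n, u_n).
x=1.100000, u=-0.800000: f=0.120000 → u ← -0.800000 + 0.51·0.120000 = -0.738800
x=1.610000, u=-0.738800: f=0.110820 → u ← -0.738800 + 0.51·0.110820 = -0.682282
x=2.120000, u=-0.682282: f=0.102342 → u ← -0.682282 + 0.51·0.102342 = -0.630087
x=2.630000, u=-0.630087: f=0.094513 → u ← -0.630087 + 0.51·0.094513 = -0.581886
x=3.140000, u=-0.581886: f=0.087283 → u ← -0.581886 + 0.51·0.087283 = -0.537371
u(3.65) ≈ -0.5374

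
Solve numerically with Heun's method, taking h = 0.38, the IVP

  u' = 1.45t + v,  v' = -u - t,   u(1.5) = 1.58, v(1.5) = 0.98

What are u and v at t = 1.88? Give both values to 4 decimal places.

Heun on (u,v): k1 = f(t_n, state_n); k2 = f(t_n + h, state_n + h·k1); state_{n+1} = state_n + (h/2)·(k1 + k2).
1.500000: (1.580000, 0.980000)
  k1 = (3.155000, -3.080000)
  predictor → (2.778900, -0.190400)
  k2 = (2.535600, -4.658900)
  → (2.661214, -0.490391)
(u(1.88), v(1.88)) ≈ (2.6612, -0.4904)

2.6612, -0.4904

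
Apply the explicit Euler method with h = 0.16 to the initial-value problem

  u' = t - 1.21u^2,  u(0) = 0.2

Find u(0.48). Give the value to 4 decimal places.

Euler: u_{n+1} = u_n + h·f(t_n, u_n).
t=0.000000, u=0.200000: f=-0.048400 → u ← 0.200000 + 0.16·(-0.048400) = 0.192256
t=0.160000, u=0.192256: f=0.115276 → u ← 0.192256 + 0.16·0.115276 = 0.210700
t=0.320000, u=0.210700: f=0.266283 → u ← 0.210700 + 0.16·0.266283 = 0.253305
u(0.48) ≈ 0.2533

0.2533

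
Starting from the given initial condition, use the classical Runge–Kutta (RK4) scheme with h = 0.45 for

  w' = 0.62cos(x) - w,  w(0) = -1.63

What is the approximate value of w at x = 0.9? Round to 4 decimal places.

-0.3537

RK4: k1 = f(x_n, w_n); k2 = f(x_n + h/2, w_n + (h/2)·k1); k3 = f(x_n + h/2, w_n + (h/2)·k2); k4 = f(x_n + h, w_n + h·k3); w_{n+1} = w_n + (h/6)·(k1 + 2k2 + 2k3 + k4).
x=0.000000, w=-1.630000:
  k1 = f(0.000000, -1.630000) = 2.250000
  k2 = f(0.225000, -1.123750) = 1.728122
  k3 = f(0.225000, -1.241172) = 1.845545
  k4 = f(0.450000, -0.799505) = 1.357782
  w ← -1.630000 + (0.45/6)·(k1 + 2k2 + 2k3 + k4) = -0.823366
x=0.450000, w=-0.823366:
  k1 = f(0.450000, -0.823366) = 1.381643
  k2 = f(0.675000, -0.512496) = 0.996535
  k3 = f(0.675000, -0.599146) = 1.083184
  k4 = f(0.900000, -0.335933) = 0.721332
  w ← -0.823366 + (0.45/6)·(k1 + 2k2 + 2k3 + k4) = -0.353685
w(0.9) ≈ -0.3537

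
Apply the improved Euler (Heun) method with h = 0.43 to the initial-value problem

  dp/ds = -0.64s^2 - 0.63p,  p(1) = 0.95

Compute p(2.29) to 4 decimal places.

-1.3875

Heun: k1 = f(s_n, p_n); k2 = f(s_n + h, p_n + h·k1); p_{n+1} = p_n + (h/2)·(k1 + k2).
s=1.000000, p=0.950000:
  k1 = f(1.000000, 0.950000) = -1.238500
  k2 = f(1.430000, 0.417445) = -1.571726
  p ← 0.950000 + (0.43/2)·(-1.238500 + (-1.571726)) = 0.345801
s=1.430000, p=0.345801:
  k1 = f(1.430000, 0.345801) = -1.526591
  k2 = f(1.860000, -0.310633) = -2.018445
  p ← 0.345801 + (0.43/2)·(-1.526591 + (-2.018445)) = -0.416381
s=1.860000, p=-0.416381:
  k1 = f(1.860000, -0.416381) = -1.951824
  k2 = f(2.290000, -1.255666) = -2.565155
  p ← -0.416381 + (0.43/2)·(-1.951824 + (-2.565155)) = -1.387532
p(2.29) ≈ -1.3875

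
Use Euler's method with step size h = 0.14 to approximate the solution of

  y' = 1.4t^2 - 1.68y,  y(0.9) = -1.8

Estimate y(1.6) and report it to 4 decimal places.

0.5168

Euler: y_{n+1} = y_n + h·f(t_n, y_n).
t=0.900000, y=-1.800000: f=4.158000 → y ← -1.800000 + 0.14·4.158000 = -1.217880
t=1.040000, y=-1.217880: f=3.560278 → y ← -1.217880 + 0.14·3.560278 = -0.719441
t=1.180000, y=-0.719441: f=3.158021 → y ← -0.719441 + 0.14·3.158021 = -0.277318
t=1.320000, y=-0.277318: f=2.905254 → y ← -0.277318 + 0.14·2.905254 = 0.129418
t=1.460000, y=0.129418: f=2.766819 → y ← 0.129418 + 0.14·2.766819 = 0.516772
y(1.6) ≈ 0.5168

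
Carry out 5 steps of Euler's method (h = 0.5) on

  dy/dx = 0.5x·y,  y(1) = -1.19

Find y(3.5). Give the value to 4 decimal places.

Euler: y_{n+1} = y_n + h·f(x_n, y_n).
x=1.000000, y=-1.190000: f=-0.595000 → y ← -1.190000 + 0.5·(-0.595000) = -1.487500
x=1.500000, y=-1.487500: f=-1.115625 → y ← -1.487500 + 0.5·(-1.115625) = -2.045312
x=2.000000, y=-2.045312: f=-2.045312 → y ← -2.045312 + 0.5·(-2.045312) = -3.067969
x=2.500000, y=-3.067969: f=-3.834961 → y ← -3.067969 + 0.5·(-3.834961) = -4.985449
x=3.000000, y=-4.985449: f=-7.478174 → y ← -4.985449 + 0.5·(-7.478174) = -8.724536
y(3.5) ≈ -8.7245

-8.7245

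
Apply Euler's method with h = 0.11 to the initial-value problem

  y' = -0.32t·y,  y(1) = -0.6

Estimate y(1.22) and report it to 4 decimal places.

-0.5563

Euler: y_{n+1} = y_n + h·f(t_n, y_n).
t=1.000000, y=-0.600000: f=0.192000 → y ← -0.600000 + 0.11·0.192000 = -0.578880
t=1.110000, y=-0.578880: f=0.205618 → y ← -0.578880 + 0.11·0.205618 = -0.556262
y(1.22) ≈ -0.5563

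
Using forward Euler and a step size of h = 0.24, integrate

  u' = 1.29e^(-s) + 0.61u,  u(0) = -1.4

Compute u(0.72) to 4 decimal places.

-1.2316

Euler: u_{n+1} = u_n + h·f(s_n, u_n).
s=0.000000, u=-1.400000: f=0.436000 → u ← -1.400000 + 0.24·0.436000 = -1.295360
s=0.240000, u=-1.295360: f=0.224580 → u ← -1.295360 + 0.24·0.224580 = -1.241461
s=0.480000, u=-1.241461: f=0.040940 → u ← -1.241461 + 0.24·0.040940 = -1.231635
u(0.72) ≈ -1.2316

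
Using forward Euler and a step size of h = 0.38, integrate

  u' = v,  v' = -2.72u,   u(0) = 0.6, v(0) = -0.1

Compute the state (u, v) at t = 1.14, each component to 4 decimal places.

-0.2061, -1.5991

Euler on (u,v): u_{n+1} = u_n + h·u', v_{n+1} = v_n + h·v'.
0.000000: (0.600000, -0.100000); f=(-0.100000, -1.632000) → (0.562000, -0.720160)
0.380000: (0.562000, -0.720160); f=(-0.720160, -1.528640) → (0.288339, -1.301043)
0.760000: (0.288339, -1.301043); f=(-1.301043, -0.784283) → (-0.206057, -1.599071)
(u(1.14), v(1.14)) ≈ (-0.2061, -1.5991)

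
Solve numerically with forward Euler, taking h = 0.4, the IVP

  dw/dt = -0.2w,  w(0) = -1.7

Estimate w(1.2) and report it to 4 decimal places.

-1.3238

Euler: w_{n+1} = w_n + h·f(t_n, w_n).
t=0.000000, w=-1.700000: f=0.340000 → w ← -1.700000 + 0.4·0.340000 = -1.564000
t=0.400000, w=-1.564000: f=0.312800 → w ← -1.564000 + 0.4·0.312800 = -1.438880
t=0.800000, w=-1.438880: f=0.287776 → w ← -1.438880 + 0.4·0.287776 = -1.323770
w(1.2) ≈ -1.3238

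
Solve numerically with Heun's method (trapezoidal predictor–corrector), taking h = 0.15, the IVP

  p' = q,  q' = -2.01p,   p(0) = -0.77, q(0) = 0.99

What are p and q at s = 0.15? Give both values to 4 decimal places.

Heun on (p,q): k1 = f(s_n, state_n); k2 = f(s_n + h, state_n + h·k1); state_{n+1} = state_n + (h/2)·(k1 + k2).
0.000000: (-0.770000, 0.990000)
  k1 = (0.990000, 1.547700)
  predictor → (-0.621500, 1.222155)
  k2 = (1.222155, 1.249215)
  → (-0.604088, 1.199769)
(p(0.15), q(0.15)) ≈ (-0.6041, 1.1998)

-0.6041, 1.1998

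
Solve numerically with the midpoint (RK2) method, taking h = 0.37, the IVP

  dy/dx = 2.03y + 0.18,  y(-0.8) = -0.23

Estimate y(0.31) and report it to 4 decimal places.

-1.2765

Midpoint: k1 = f(x_n, y_n); k2 = f(x_n + h/2, y_n + (h/2)·k1); y_{n+1} = y_n + h·k2.
x=-0.800000, y=-0.230000:
  k1 = f(-0.800000, -0.230000) = -0.286900
  k2 = f(-0.615000, -0.283077) = -0.394645
  y ← -0.230000 + 0.37·(-0.394645) = -0.376019
x=-0.430000, y=-0.376019:
  k1 = f(-0.430000, -0.376019) = -0.583318
  k2 = f(-0.245000, -0.483933) = -0.802383
  y ← -0.376019 + 0.37·(-0.802383) = -0.672901
x=-0.060000, y=-0.672901:
  k1 = f(-0.060000, -0.672901) = -1.185988
  k2 = f(0.125000, -0.892308) = -1.631386
  y ← -0.672901 + 0.37·(-1.631386) = -1.276513
y(0.31) ≈ -1.2765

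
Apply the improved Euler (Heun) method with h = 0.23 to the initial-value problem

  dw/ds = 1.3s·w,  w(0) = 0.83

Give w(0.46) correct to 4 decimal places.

0.9512

Heun: k1 = f(s_n, w_n); k2 = f(s_n + h, w_n + h·k1); w_{n+1} = w_n + (h/2)·(k1 + k2).
s=0.000000, w=0.830000:
  k1 = f(0.000000, 0.830000) = 0.000000
  k2 = f(0.230000, 0.830000) = 0.248170
  w ← 0.830000 + (0.23/2)·(0.000000 + 0.248170) = 0.858540
s=0.230000, w=0.858540:
  k1 = f(0.230000, 0.858540) = 0.256703
  k2 = f(0.460000, 0.917581) = 0.548714
  w ← 0.858540 + (0.23/2)·(0.256703 + 0.548714) = 0.951162
w(0.46) ≈ 0.9512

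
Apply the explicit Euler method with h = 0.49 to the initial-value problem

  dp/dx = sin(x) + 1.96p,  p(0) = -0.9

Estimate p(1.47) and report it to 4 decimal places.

Euler: p_{n+1} = p_n + h·f(x_n, p_n).
x=0.000000, p=-0.900000: f=-1.764000 → p ← -0.900000 + 0.49·(-1.764000) = -1.764360
x=0.490000, p=-1.764360: f=-2.987520 → p ← -1.764360 + 0.49·(-2.987520) = -3.228245
x=0.980000, p=-3.228245: f=-5.496862 → p ← -3.228245 + 0.49·(-5.496862) = -5.921707
p(1.47) ≈ -5.9217

-5.9217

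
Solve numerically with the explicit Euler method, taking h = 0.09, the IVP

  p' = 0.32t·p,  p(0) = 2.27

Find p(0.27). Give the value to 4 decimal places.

2.2877

Euler: p_{n+1} = p_n + h·f(t_n, p_n).
t=0.000000, p=2.270000: f=0.000000 → p ← 2.270000 + 0.09·0.000000 = 2.270000
t=0.090000, p=2.270000: f=0.065376 → p ← 2.270000 + 0.09·0.065376 = 2.275884
t=0.180000, p=2.275884: f=0.131091 → p ← 2.275884 + 0.09·0.131091 = 2.287682
p(0.27) ≈ 2.2877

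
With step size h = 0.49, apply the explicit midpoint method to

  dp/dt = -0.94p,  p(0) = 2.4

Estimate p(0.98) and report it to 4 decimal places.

0.9999

Midpoint: k1 = f(t_n, p_n); k2 = f(t_n + h/2, p_n + (h/2)·k1); p_{n+1} = p_n + h·k2.
t=0.000000, p=2.400000:
  k1 = f(0.000000, 2.400000) = -2.256000
  k2 = f(0.245000, 1.847280) = -1.736443
  p ← 2.400000 + 0.49·(-1.736443) = 1.549143
t=0.490000, p=1.549143:
  k1 = f(0.490000, 1.549143) = -1.456194
  k2 = f(0.735000, 1.192375) = -1.120833
  p ← 1.549143 + 0.49·(-1.120833) = 0.999935
p(0.98) ≈ 0.9999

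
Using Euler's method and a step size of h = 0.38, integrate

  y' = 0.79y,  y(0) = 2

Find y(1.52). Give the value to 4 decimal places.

Euler: y_{n+1} = y_n + h·f(s_n, y_n).
s=0.000000, y=2.000000: f=1.580000 → y ← 2.000000 + 0.38·1.580000 = 2.600400
s=0.380000, y=2.600400: f=2.054316 → y ← 2.600400 + 0.38·2.054316 = 3.381040
s=0.760000, y=3.381040: f=2.671022 → y ← 3.381040 + 0.38·2.671022 = 4.396028
s=1.140000, y=4.396028: f=3.472862 → y ← 4.396028 + 0.38·3.472862 = 5.715716
y(1.52) ≈ 5.7157

5.7157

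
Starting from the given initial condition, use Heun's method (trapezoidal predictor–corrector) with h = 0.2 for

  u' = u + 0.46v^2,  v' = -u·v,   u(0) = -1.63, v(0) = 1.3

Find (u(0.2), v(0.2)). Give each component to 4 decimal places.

-1.7586, 1.8223

Heun on (u,v): k1 = f(t_n, state_n); k2 = f(t_n + h, state_n + h·k1); state_{n+1} = state_n + (h/2)·(k1 + k2).
0.000000: (-1.630000, 1.300000)
  k1 = (-0.852600, 2.119000)
  predictor → (-1.800520, 1.723800)
  k2 = (-0.433636, 3.103736)
  → (-1.758624, 1.822274)
(u(0.2), v(0.2)) ≈ (-1.7586, 1.8223)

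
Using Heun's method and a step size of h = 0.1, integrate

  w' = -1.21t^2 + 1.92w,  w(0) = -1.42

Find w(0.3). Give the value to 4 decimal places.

Heun: k1 = f(t_n, w_n); k2 = f(t_n + h, w_n + h·k1); w_{n+1} = w_n + (h/2)·(k1 + k2).
t=0.000000, w=-1.420000:
  k1 = f(0.000000, -1.420000) = -2.726400
  k2 = f(0.100000, -1.692640) = -3.261969
  w ← -1.420000 + (0.1/2)·(-2.726400 + (-3.261969)) = -1.719418
t=0.100000, w=-1.719418:
  k1 = f(0.100000, -1.719418) = -3.313383
  k2 = f(0.200000, -2.050757) = -3.985853
  w ← -1.719418 + (0.1/2)·(-3.313383 + (-3.985853)) = -2.084380
t=0.200000, w=-2.084380:
  k1 = f(0.200000, -2.084380) = -4.050410
  k2 = f(0.300000, -2.489421) = -4.888589
  w ← -2.084380 + (0.1/2)·(-4.050410 + (-4.888589)) = -2.531330
w(0.3) ≈ -2.5313

-2.5313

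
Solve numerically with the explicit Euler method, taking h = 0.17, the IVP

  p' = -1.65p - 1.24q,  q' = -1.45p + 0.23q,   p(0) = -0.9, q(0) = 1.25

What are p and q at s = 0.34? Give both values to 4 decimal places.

Euler on (p,q): p_{n+1} = p_n + h·p', q_{n+1} = q_n + h·q'.
0.000000: (-0.900000, 1.250000); f=(-0.065000, 1.592500) → (-0.911050, 1.520725)
0.170000: (-0.911050, 1.520725); f=(-0.382467, 1.670789) → (-0.976069, 1.804759)
(p(0.34), q(0.34)) ≈ (-0.9761, 1.8048)

-0.9761, 1.8048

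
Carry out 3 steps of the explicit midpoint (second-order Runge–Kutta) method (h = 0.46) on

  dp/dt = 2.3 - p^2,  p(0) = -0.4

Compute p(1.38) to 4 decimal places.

Midpoint: k1 = f(t_n, p_n); k2 = f(t_n + h/2, p_n + (h/2)·k1); p_{n+1} = p_n + h·k2.
t=0.000000, p=-0.400000:
  k1 = f(0.000000, -0.400000) = 2.140000
  k2 = f(0.230000, 0.092200) = 2.291499
  p ← -0.400000 + 0.46·2.291499 = 0.654090
t=0.460000, p=0.654090:
  k1 = f(0.460000, 0.654090) = 1.872167
  k2 = f(0.690000, 1.084688) = 1.123452
  p ← 0.654090 + 0.46·1.123452 = 1.170878
t=0.920000, p=1.170878:
  k1 = f(0.920000, 1.170878) = 0.929046
  k2 = f(1.150000, 1.384558) = 0.382999
  p ← 1.170878 + 0.46·0.382999 = 1.347057
p(1.38) ≈ 1.3471

1.3471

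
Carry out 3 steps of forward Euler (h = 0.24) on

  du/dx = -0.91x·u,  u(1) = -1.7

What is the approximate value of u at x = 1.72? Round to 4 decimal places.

Euler: u_{n+1} = u_n + h·f(x_n, u_n).
x=1.000000, u=-1.700000: f=1.547000 → u ← -1.700000 + 0.24·1.547000 = -1.328720
x=1.240000, u=-1.328720: f=1.499328 → u ← -1.328720 + 0.24·1.499328 = -0.968881
x=1.480000, u=-0.968881: f=1.304889 → u ← -0.968881 + 0.24·1.304889 = -0.655708
u(1.72) ≈ -0.6557

-0.6557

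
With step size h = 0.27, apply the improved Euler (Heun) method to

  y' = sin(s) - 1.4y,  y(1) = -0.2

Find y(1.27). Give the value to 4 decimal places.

Heun: k1 = f(s_n, y_n); k2 = f(s_n + h, y_n + h·k1); y_{n+1} = y_n + (h/2)·(k1 + k2).
s=1.000000, y=-0.200000:
  k1 = f(1.000000, -0.200000) = 1.121471
  k2 = f(1.270000, 0.102797) = 0.811185
  y ← -0.200000 + (0.27/2)·(1.121471 + 0.811185) = 0.060909
y(1.27) ≈ 0.0609

0.0609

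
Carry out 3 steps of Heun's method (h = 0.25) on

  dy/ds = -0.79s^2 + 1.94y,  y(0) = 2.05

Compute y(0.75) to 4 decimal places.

8.2757

Heun: k1 = f(s_n, y_n); k2 = f(s_n + h, y_n + h·k1); y_{n+1} = y_n + (h/2)·(k1 + k2).
s=0.000000, y=2.050000:
  k1 = f(0.000000, 2.050000) = 3.977000
  k2 = f(0.250000, 3.044250) = 5.856470
  y ← 2.050000 + (0.25/2)·(3.977000 + 5.856470) = 3.279184
s=0.250000, y=3.279184:
  k1 = f(0.250000, 3.279184) = 6.312241
  k2 = f(0.500000, 4.857244) = 9.225554
  y ← 3.279184 + (0.25/2)·(6.312241 + 9.225554) = 5.221408
s=0.500000, y=5.221408:
  k1 = f(0.500000, 5.221408) = 9.932032
  k2 = f(0.750000, 7.704416) = 14.502192
  y ← 5.221408 + (0.25/2)·(9.932032 + 14.502192) = 8.275686
y(0.75) ≈ 8.2757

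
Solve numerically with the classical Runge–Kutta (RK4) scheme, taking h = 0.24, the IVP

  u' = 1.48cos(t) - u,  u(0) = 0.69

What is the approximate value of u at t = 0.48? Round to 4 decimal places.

RK4: k1 = f(t_n, u_n); k2 = f(t_n + h/2, u_n + (h/2)·k1); k3 = f(t_n + h/2, u_n + (h/2)·k2); k4 = f(t_n + h, u_n + h·k3); u_{n+1} = u_n + (h/6)·(k1 + 2k2 + 2k3 + k4).
t=0.000000, u=0.690000:
  k1 = f(0.000000, 0.690000) = 0.790000
  k2 = f(0.120000, 0.784800) = 0.684557
  k3 = f(0.120000, 0.772147) = 0.697210
  k4 = f(0.240000, 0.857330) = 0.580250
  u ← 0.690000 + (0.24/6)·(k1 + 2k2 + 2k3 + k4) = 0.855351
t=0.240000, u=0.855351:
  k1 = f(0.240000, 0.855351) = 0.582229
  k2 = f(0.360000, 0.925219) = 0.459909
  k3 = f(0.360000, 0.910540) = 0.474587
  k4 = f(0.480000, 0.969252) = 0.343500
  u ← 0.855351 + (0.24/6)·(k1 + 2k2 + 2k3 + k4) = 0.967140
u(0.48) ≈ 0.9671

0.9671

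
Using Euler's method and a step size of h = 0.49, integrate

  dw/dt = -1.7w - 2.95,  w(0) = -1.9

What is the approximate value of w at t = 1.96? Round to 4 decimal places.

-1.7354

Euler: w_{n+1} = w_n + h·f(t_n, w_n).
t=0.000000, w=-1.900000: f=0.280000 → w ← -1.900000 + 0.49·0.280000 = -1.762800
t=0.490000, w=-1.762800: f=0.046760 → w ← -1.762800 + 0.49·0.046760 = -1.739888
t=0.980000, w=-1.739888: f=0.007809 → w ← -1.739888 + 0.49·0.007809 = -1.736061
t=1.470000, w=-1.736061: f=0.001304 → w ← -1.736061 + 0.49·0.001304 = -1.735422
w(1.96) ≈ -1.7354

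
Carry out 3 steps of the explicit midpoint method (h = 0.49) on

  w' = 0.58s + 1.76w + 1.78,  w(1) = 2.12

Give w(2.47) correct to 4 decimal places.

38.6765

Midpoint: k1 = f(s_n, w_n); k2 = f(s_n + h/2, w_n + (h/2)·k1); w_{n+1} = w_n + h·k2.
s=1.000000, w=2.120000:
  k1 = f(1.000000, 2.120000) = 6.091200
  k2 = f(1.245000, 3.612344) = 8.859825
  w ← 2.120000 + 0.49·8.859825 = 6.461314
s=1.490000, w=6.461314:
  k1 = f(1.490000, 6.461314) = 14.016113
  k2 = f(1.735000, 9.895262) = 20.201962
  w ← 6.461314 + 0.49·20.201962 = 16.360276
s=1.980000, w=16.360276:
  k1 = f(1.980000, 16.360276) = 31.722485
  k2 = f(2.225000, 24.132284) = 45.543321
  w ← 16.360276 + 0.49·45.543321 = 38.676503
w(2.47) ≈ 38.6765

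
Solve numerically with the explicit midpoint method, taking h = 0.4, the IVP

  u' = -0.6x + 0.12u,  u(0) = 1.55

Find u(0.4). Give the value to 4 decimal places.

1.5782

Midpoint: k1 = f(x_n, u_n); k2 = f(x_n + h/2, u_n + (h/2)·k1); u_{n+1} = u_n + h·k2.
x=0.000000, u=1.550000:
  k1 = f(0.000000, 1.550000) = 0.186000
  k2 = f(0.200000, 1.587200) = 0.070464
  u ← 1.550000 + 0.4·0.070464 = 1.578186
u(0.4) ≈ 1.5782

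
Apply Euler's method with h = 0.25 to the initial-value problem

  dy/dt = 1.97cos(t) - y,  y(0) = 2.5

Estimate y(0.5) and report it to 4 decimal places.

2.2528

Euler: y_{n+1} = y_n + h·f(t_n, y_n).
t=0.000000, y=2.500000: f=-0.530000 → y ← 2.500000 + 0.25·(-0.530000) = 2.367500
t=0.250000, y=2.367500: f=-0.458743 → y ← 2.367500 + 0.25·(-0.458743) = 2.252814
y(0.5) ≈ 2.2528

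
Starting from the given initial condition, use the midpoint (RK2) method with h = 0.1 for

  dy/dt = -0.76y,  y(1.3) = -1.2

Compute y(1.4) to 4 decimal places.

-1.1123

Midpoint: k1 = f(t_n, y_n); k2 = f(t_n + h/2, y_n + (h/2)·k1); y_{n+1} = y_n + h·k2.
t=1.300000, y=-1.200000:
  k1 = f(1.300000, -1.200000) = 0.912000
  k2 = f(1.350000, -1.154400) = 0.877344
  y ← -1.200000 + 0.1·0.877344 = -1.112266
y(1.4) ≈ -1.1123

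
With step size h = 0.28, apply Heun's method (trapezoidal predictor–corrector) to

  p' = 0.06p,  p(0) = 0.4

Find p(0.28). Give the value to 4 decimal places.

0.4068

Heun: k1 = f(x_n, p_n); k2 = f(x_n + h, p_n + h·k1); p_{n+1} = p_n + (h/2)·(k1 + k2).
x=0.000000, p=0.400000:
  k1 = f(0.000000, 0.400000) = 0.024000
  k2 = f(0.280000, 0.406720) = 0.024403
  p ← 0.400000 + (0.28/2)·(0.024000 + 0.024403) = 0.406776
p(0.28) ≈ 0.4068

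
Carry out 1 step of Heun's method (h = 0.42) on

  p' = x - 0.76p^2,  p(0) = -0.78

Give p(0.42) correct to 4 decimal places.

Heun: k1 = f(x_n, p_n); k2 = f(x_n + h, p_n + h·k1); p_{n+1} = p_n + (h/2)·(k1 + k2).
x=0.000000, p=-0.780000:
  k1 = f(0.000000, -0.780000) = -0.462384
  k2 = f(0.420000, -0.974201) = -0.301292
  p ← -0.780000 + (0.42/2)·(-0.462384 + (-0.301292)) = -0.940372
p(0.42) ≈ -0.9404

-0.9404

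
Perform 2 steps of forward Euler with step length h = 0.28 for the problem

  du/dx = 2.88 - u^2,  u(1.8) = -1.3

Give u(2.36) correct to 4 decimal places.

Euler: u_{n+1} = u_n + h·f(x_n, u_n).
x=1.800000, u=-1.300000: f=1.190000 → u ← -1.300000 + 0.28·1.190000 = -0.966800
x=2.080000, u=-0.966800: f=1.945298 → u ← -0.966800 + 0.28·1.945298 = -0.422117
u(2.36) ≈ -0.4221

-0.4221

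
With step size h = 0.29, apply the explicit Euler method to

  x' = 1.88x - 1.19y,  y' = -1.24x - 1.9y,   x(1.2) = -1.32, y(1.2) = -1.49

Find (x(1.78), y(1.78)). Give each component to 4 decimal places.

Euler on (x,y): x_{n+1} = x_n + h·x', y_{n+1} = y_n + h·y'.
1.200000: (-1.320000, -1.490000); f=(-0.708500, 4.467800) → (-1.525465, -0.194338)
1.490000: (-1.525465, -0.194338); f=(-2.636612, 2.260819) → (-2.290082, 0.461299)
(x(1.78), y(1.78)) ≈ (-2.2901, 0.4613)

-2.2901, 0.4613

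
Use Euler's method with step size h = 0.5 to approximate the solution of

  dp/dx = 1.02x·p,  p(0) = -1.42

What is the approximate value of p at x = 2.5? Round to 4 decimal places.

-9.5941

Euler: p_{n+1} = p_n + h·f(x_n, p_n).
x=0.000000, p=-1.420000: f=0.000000 → p ← -1.420000 + 0.5·0.000000 = -1.420000
x=0.500000, p=-1.420000: f=-0.724200 → p ← -1.420000 + 0.5·(-0.724200) = -1.782100
x=1.000000, p=-1.782100: f=-1.817742 → p ← -1.782100 + 0.5·(-1.817742) = -2.690971
x=1.500000, p=-2.690971: f=-4.117186 → p ← -2.690971 + 0.5·(-4.117186) = -4.749564
x=2.000000, p=-4.749564: f=-9.689110 → p ← -4.749564 + 0.5·(-9.689110) = -9.594119
p(2.5) ≈ -9.5941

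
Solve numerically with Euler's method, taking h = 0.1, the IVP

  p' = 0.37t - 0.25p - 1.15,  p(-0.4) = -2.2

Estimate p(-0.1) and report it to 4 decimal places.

-2.4078

Euler: p_{n+1} = p_n + h·f(t_n, p_n).
t=-0.400000, p=-2.200000: f=-0.748000 → p ← -2.200000 + 0.1·(-0.748000) = -2.274800
t=-0.300000, p=-2.274800: f=-0.692300 → p ← -2.274800 + 0.1·(-0.692300) = -2.344030
t=-0.200000, p=-2.344030: f=-0.637992 → p ← -2.344030 + 0.1·(-0.637992) = -2.407829
p(-0.1) ≈ -2.4078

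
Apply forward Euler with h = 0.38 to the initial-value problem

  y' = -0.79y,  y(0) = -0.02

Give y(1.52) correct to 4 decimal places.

-0.0048

Euler: y_{n+1} = y_n + h·f(s_n, y_n).
s=0.000000, y=-0.020000: f=0.015800 → y ← -0.020000 + 0.38·0.015800 = -0.013996
s=0.380000, y=-0.013996: f=0.011057 → y ← -0.013996 + 0.38·0.011057 = -0.009794
s=0.760000, y=-0.009794: f=0.007738 → y ← -0.009794 + 0.38·0.007738 = -0.006854
s=1.140000, y=-0.006854: f=0.005415 → y ← -0.006854 + 0.38·0.005415 = -0.004797
y(1.52) ≈ -0.0048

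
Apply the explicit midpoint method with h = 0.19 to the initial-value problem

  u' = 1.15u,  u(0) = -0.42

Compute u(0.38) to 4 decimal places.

Midpoint: k1 = f(x_n, u_n); k2 = f(x_n + h/2, u_n + (h/2)·k1); u_{n+1} = u_n + h·k2.
x=0.000000, u=-0.420000:
  k1 = f(0.000000, -0.420000) = -0.483000
  k2 = f(0.095000, -0.465885) = -0.535768
  u ← -0.420000 + 0.19·(-0.535768) = -0.521796
x=0.190000, u=-0.521796:
  k1 = f(0.190000, -0.521796) = -0.600065
  k2 = f(0.285000, -0.578802) = -0.665622
  u ← -0.521796 + 0.19·(-0.665622) = -0.648264
u(0.38) ≈ -0.6483

-0.6483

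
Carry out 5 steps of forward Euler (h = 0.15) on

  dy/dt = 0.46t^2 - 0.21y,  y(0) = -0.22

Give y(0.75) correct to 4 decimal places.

Euler: y_{n+1} = y_n + h·f(t_n, y_n).
t=0.000000, y=-0.220000: f=0.046200 → y ← -0.220000 + 0.15·0.046200 = -0.213070
t=0.150000, y=-0.213070: f=0.055095 → y ← -0.213070 + 0.15·0.055095 = -0.204806
t=0.300000, y=-0.204806: f=0.084409 → y ← -0.204806 + 0.15·0.084409 = -0.192144
t=0.450000, y=-0.192144: f=0.133500 → y ← -0.192144 + 0.15·0.133500 = -0.172119
t=0.600000, y=-0.172119: f=0.201745 → y ← -0.172119 + 0.15·0.201745 = -0.141858
y(0.75) ≈ -0.1419

-0.1419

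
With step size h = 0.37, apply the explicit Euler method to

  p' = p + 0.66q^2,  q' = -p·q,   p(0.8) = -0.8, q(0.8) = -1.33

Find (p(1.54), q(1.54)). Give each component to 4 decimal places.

-0.1842, -2.1472

Euler on (p,q): p_{n+1} = p_n + h·p', q_{n+1} = q_n + h·q'.
0.800000: (-0.800000, -1.330000); f=(0.367474, -1.064000) → (-0.664035, -1.723680)
1.170000: (-0.664035, -1.723680); f=(1.296873, -1.144583) → (-0.184191, -2.147176)
(p(1.54), q(1.54)) ≈ (-0.1842, -2.1472)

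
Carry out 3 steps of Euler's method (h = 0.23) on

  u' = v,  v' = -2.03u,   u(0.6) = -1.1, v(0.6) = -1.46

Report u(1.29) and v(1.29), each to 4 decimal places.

Euler on (u,v): u_{n+1} = u_n + h·u', v_{n+1} = v_n + h·v'.
0.600000: (-1.100000, -1.460000); f=(-1.460000, 2.233000) → (-1.435800, -0.946410)
0.830000: (-1.435800, -0.946410); f=(-0.946410, 2.914674) → (-1.653474, -0.276035)
1.060000: (-1.653474, -0.276035); f=(-0.276035, 3.356553) → (-1.716962, 0.495972)
(u(1.29), v(1.29)) ≈ (-1.7170, 0.4960)

-1.7170, 0.4960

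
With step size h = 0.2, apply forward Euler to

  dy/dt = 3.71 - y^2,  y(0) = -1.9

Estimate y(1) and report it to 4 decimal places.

Euler: y_{n+1} = y_n + h·f(t_n, y_n).
t=0.000000, y=-1.900000: f=0.100000 → y ← -1.900000 + 0.2·0.100000 = -1.880000
t=0.200000, y=-1.880000: f=0.175600 → y ← -1.880000 + 0.2·0.175600 = -1.844880
t=0.400000, y=-1.844880: f=0.306418 → y ← -1.844880 + 0.2·0.306418 = -1.783596
t=0.600000, y=-1.783596: f=0.528784 → y ← -1.783596 + 0.2·0.528784 = -1.677840
t=0.800000, y=-1.677840: f=0.894854 → y ← -1.677840 + 0.2·0.894854 = -1.498869
y(1) ≈ -1.4989

-1.4989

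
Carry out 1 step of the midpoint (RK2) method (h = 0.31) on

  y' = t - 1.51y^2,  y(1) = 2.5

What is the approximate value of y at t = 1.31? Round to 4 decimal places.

Midpoint: k1 = f(t_n, y_n); k2 = f(t_n + h/2, y_n + (h/2)·k1); y_{n+1} = y_n + h·k2.
t=1.000000, y=2.500000:
  k1 = f(1.000000, 2.500000) = -8.437500
  k2 = f(1.155000, 1.192187) = -0.991180
  y ← 2.500000 + 0.31·(-0.991180) = 2.192734
y(1.31) ≈ 2.1927

2.1927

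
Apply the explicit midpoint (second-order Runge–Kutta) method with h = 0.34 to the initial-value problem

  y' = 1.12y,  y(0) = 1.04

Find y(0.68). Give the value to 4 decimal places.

2.1966

Midpoint: k1 = f(x_n, y_n); k2 = f(x_n + h/2, y_n + (h/2)·k1); y_{n+1} = y_n + h·k2.
x=0.000000, y=1.040000:
  k1 = f(0.000000, 1.040000) = 1.164800
  k2 = f(0.170000, 1.238016) = 1.386578
  y ← 1.040000 + 0.34·1.386578 = 1.511436
x=0.340000, y=1.511436:
  k1 = f(0.340000, 1.511436) = 1.692809
  k2 = f(0.510000, 1.799214) = 2.015120
  y ← 1.511436 + 0.34·2.015120 = 2.196577
y(0.68) ≈ 2.1966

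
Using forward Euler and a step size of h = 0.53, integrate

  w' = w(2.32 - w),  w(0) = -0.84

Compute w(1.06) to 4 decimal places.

-7.6851

Euler: w_{n+1} = w_n + h·f(x_n, w_n).
x=0.000000, w=-0.840000: f=-2.654400 → w ← -0.840000 + 0.53·(-2.654400) = -2.246832
x=0.530000, w=-2.246832: f=-10.260904 → w ← -2.246832 + 0.53·(-10.260904) = -7.685111
w(1.06) ≈ -7.6851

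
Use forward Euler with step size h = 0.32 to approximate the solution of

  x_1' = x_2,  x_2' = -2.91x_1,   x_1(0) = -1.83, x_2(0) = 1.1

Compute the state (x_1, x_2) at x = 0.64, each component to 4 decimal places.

Euler on (x_1,x_2): x_1_{n+1} = x_1_n + h·x_1', x_2_{n+1} = x_2_n + h·x_2'.
0.000000: (-1.830000, 1.100000); f=(1.100000, 5.325300) → (-1.478000, 2.804096)
0.320000: (-1.478000, 2.804096); f=(2.804096, 4.300980) → (-0.580689, 4.180410)
(x_1(0.64), x_2(0.64)) ≈ (-0.5807, 4.1804)

-0.5807, 4.1804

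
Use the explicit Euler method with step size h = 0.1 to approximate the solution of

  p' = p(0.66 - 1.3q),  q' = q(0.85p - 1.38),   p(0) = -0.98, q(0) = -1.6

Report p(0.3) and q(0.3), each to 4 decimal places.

Euler on (p,q): p_{n+1} = p_n + h·p', q_{n+1} = q_n + h·q'.
0.000000: (-0.980000, -1.600000); f=(-2.685200, 3.540800) → (-1.248520, -1.245920)
0.100000: (-1.248520, -1.245920); f=(-2.846246, 3.041592) → (-1.533145, -0.941761)
0.200000: (-1.533145, -0.941761); f=(-2.888888, 2.526907) → (-1.822033, -0.689070)
(p(0.3), q(0.3)) ≈ (-1.8220, -0.6891)

-1.8220, -0.6891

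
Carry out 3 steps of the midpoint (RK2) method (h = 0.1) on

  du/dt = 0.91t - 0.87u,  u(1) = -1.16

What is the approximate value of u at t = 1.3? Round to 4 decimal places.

-0.6159

Midpoint: k1 = f(t_n, u_n); k2 = f(t_n + h/2, u_n + (h/2)·k1); u_{n+1} = u_n + h·k2.
t=1.000000, u=-1.160000:
  k1 = f(1.000000, -1.160000) = 1.919200
  k2 = f(1.050000, -1.064040) = 1.881215
  u ← -1.160000 + 0.1·1.881215 = -0.971879
t=1.100000, u=-0.971879:
  k1 = f(1.100000, -0.971879) = 1.846534
  k2 = f(1.150000, -0.879552) = 1.811710
  u ← -0.971879 + 0.1·1.811710 = -0.790708
t=1.200000, u=-0.790708:
  k1 = f(1.200000, -0.790708) = 1.779916
  k2 = f(1.250000, -0.701712) = 1.747989
  u ← -0.790708 + 0.1·1.747989 = -0.615909
u(1.3) ≈ -0.6159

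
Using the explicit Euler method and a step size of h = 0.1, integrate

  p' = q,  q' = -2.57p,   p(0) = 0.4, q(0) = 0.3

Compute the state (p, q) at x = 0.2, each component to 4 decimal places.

Euler on (p,q): p_{n+1} = p_n + h·p', q_{n+1} = q_n + h·q'.
0.000000: (0.400000, 0.300000); f=(0.300000, -1.028000) → (0.430000, 0.197200)
0.100000: (0.430000, 0.197200); f=(0.197200, -1.105100) → (0.449720, 0.086690)
(p(0.2), q(0.2)) ≈ (0.4497, 0.0867)

0.4497, 0.0867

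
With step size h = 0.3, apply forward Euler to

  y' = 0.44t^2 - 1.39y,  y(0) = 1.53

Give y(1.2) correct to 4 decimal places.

0.3154

Euler: y_{n+1} = y_n + h·f(t_n, y_n).
t=0.000000, y=1.530000: f=-2.126700 → y ← 1.530000 + 0.3·(-2.126700) = 0.891990
t=0.300000, y=0.891990: f=-1.200266 → y ← 0.891990 + 0.3·(-1.200266) = 0.531910
t=0.600000, y=0.531910: f=-0.580955 → y ← 0.531910 + 0.3·(-0.580955) = 0.357624
t=0.900000, y=0.357624: f=-0.140697 → y ← 0.357624 + 0.3·(-0.140697) = 0.315415
y(1.2) ≈ 0.3154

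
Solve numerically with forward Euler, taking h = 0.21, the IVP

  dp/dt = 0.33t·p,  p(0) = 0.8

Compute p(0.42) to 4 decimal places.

Euler: p_{n+1} = p_n + h·f(t_n, p_n).
t=0.000000, p=0.800000: f=0.000000 → p ← 0.800000 + 0.21·0.000000 = 0.800000
t=0.210000, p=0.800000: f=0.055440 → p ← 0.800000 + 0.21·0.055440 = 0.811642
p(0.42) ≈ 0.8116

0.8116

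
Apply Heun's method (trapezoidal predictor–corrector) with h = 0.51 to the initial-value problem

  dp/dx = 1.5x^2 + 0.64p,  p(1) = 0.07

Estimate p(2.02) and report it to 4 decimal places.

4.7540

Heun: k1 = f(x_n, p_n); k2 = f(x_n + h, p_n + h·k1); p_{n+1} = p_n + (h/2)·(k1 + k2).
x=1.000000, p=0.070000:
  k1 = f(1.000000, 0.070000) = 1.544800
  k2 = f(1.510000, 0.857848) = 3.969173
  p ← 0.070000 + (0.51/2)·(1.544800 + 3.969173) = 1.476063
x=1.510000, p=1.476063:
  k1 = f(1.510000, 1.476063) = 4.364830
  k2 = f(2.020000, 3.702127) = 8.489961
  p ← 1.476063 + (0.51/2)·(4.364830 + 8.489961) = 4.754035
p(2.02) ≈ 4.7540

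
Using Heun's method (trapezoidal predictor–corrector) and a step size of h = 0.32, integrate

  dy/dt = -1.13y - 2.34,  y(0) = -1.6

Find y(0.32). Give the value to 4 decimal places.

-1.7395

Heun: k1 = f(t_n, y_n); k2 = f(t_n + h, y_n + h·k1); y_{n+1} = y_n + (h/2)·(k1 + k2).
t=0.000000, y=-1.600000:
  k1 = f(0.000000, -1.600000) = -0.532000
  k2 = f(0.320000, -1.770240) = -0.339629
  y ← -1.600000 + (0.32/2)·(-0.532000 + (-0.339629)) = -1.739461
y(0.32) ≈ -1.7395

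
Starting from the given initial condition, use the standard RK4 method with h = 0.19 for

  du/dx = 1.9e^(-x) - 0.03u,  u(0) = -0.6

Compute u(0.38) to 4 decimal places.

0.0038

RK4: k1 = f(x_n, u_n); k2 = f(x_n + h/2, u_n + (h/2)·k1); k3 = f(x_n + h/2, u_n + (h/2)·k2); k4 = f(x_n + h, u_n + h·k3); u_{n+1} = u_n + (h/6)·(k1 + 2k2 + 2k3 + k4).
x=0.000000, u=-0.600000:
  k1 = f(0.000000, -0.600000) = 1.918000
  k2 = f(0.095000, -0.417790) = 1.740342
  k3 = f(0.095000, -0.434667) = 1.740849
  k4 = f(0.190000, -0.269239) = 1.579300
  u ← -0.600000 + (0.19/6)·(k1 + 2k2 + 2k3 + k4) = -0.268777
x=0.190000, u=-0.268777:
  k1 = f(0.190000, -0.268777) = 1.579286
  k2 = f(0.285000, -0.118745) = 1.432389
  k3 = f(0.285000, -0.132700) = 1.432808
  k4 = f(0.380000, 0.003457) = 1.299233
  u ← -0.268777 + (0.19/6)·(k1 + 2k2 + 2k3 + k4) = 0.003839
u(0.38) ≈ 0.0038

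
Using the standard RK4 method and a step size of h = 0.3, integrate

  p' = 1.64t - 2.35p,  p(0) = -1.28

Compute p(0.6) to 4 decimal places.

-0.1195

RK4: k1 = f(t_n, p_n); k2 = f(t_n + h/2, p_n + (h/2)·k1); k3 = f(t_n + h/2, p_n + (h/2)·k2); k4 = f(t_n + h, p_n + h·k3); p_{n+1} = p_n + (h/6)·(k1 + 2k2 + 2k3 + k4).
t=0.000000, p=-1.280000:
  k1 = f(0.000000, -1.280000) = 3.008000
  k2 = f(0.150000, -0.828800) = 2.193680
  k3 = f(0.150000, -0.950948) = 2.480728
  k4 = f(0.300000, -0.535782) = 1.751087
  p ← -1.280000 + (0.3/6)·(k1 + 2k2 + 2k3 + k4) = -0.574605
t=0.300000, p=-0.574605:
  k1 = f(0.300000, -0.574605) = 1.842321
  k2 = f(0.450000, -0.298257) = 1.438903
  k3 = f(0.450000, -0.358769) = 1.581108
  k4 = f(0.600000, -0.100272) = 1.219640
  p ← -0.574605 + (0.3/6)·(k1 + 2k2 + 2k3 + k4) = -0.119506
p(0.6) ≈ -0.1195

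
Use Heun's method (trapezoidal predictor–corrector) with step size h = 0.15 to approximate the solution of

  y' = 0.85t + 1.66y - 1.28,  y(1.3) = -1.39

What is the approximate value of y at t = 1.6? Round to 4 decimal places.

-2.3014

Heun: k1 = f(t_n, y_n); k2 = f(t_n + h, y_n + h·k1); y_{n+1} = y_n + (h/2)·(k1 + k2).
t=1.300000, y=-1.390000:
  k1 = f(1.300000, -1.390000) = -2.482400
  k2 = f(1.450000, -1.762360) = -2.973018
  y ← -1.390000 + (0.15/2)·(-2.482400 + (-2.973018)) = -1.799156
t=1.450000, y=-1.799156:
  k1 = f(1.450000, -1.799156) = -3.034099
  k2 = f(1.600000, -2.254271) = -3.662090
  y ← -1.799156 + (0.15/2)·(-3.034099 + (-3.662090)) = -2.301371
y(1.6) ≈ -2.3014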